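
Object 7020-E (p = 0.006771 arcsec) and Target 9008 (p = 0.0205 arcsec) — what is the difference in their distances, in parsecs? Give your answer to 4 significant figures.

d_A = 1/0.006771″ = 147.69 pc; d_B = 1/0.02050″ = 48.78 pc.
|d_B − d_A| = |48.78 − 147.69| = 98.91 pc.

98.91 pc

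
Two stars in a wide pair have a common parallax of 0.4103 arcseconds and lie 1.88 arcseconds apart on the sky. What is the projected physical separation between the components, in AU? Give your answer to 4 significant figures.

d = 1/p = 1/0.4103″ = 2.4372 pc.
At distance d (pc), an angle of θ arcsec spans θ·d AU: s = 1.88 × 2.4372 = 4.5819 AU.

4.582 AU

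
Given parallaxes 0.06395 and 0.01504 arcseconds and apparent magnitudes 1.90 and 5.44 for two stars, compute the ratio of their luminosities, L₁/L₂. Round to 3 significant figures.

d₁ = 1/p₁ = 1/0.06395″ = 15.637 pc; d₂ = 1/p₂ = 1/0.01504″ = 66.489 pc.
M₁ = m₁ − 5 log₁₀ d₁ + 5 = 1.90 − 5.9708 + 5 = 0.9292.
M₂ = 5.44 − 9.1137 + 5 = 1.3263.
L₁/L₂ = 10^(0.4(M₂ − M₁)) = 10^(0.4 × 0.3971) = 10^0.15884 = 1.4416.

L₁/L₂ = 1.44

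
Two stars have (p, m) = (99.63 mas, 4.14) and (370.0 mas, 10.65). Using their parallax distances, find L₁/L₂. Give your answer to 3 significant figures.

d₁ = 1/p₁ = 1/0.09963″ = 10.037 pc; d₂ = 1/p₂ = 1/0.3700″ = 2.7027 pc.
M₁ = m₁ − 5 log₁₀ d₁ + 5 = 4.14 − 5.0080 + 5 = 4.1320.
M₂ = 10.65 − 2.1590 + 5 = 13.4910.
L₁/L₂ = 10^(0.4(M₂ − M₁)) = 10^(0.4 × 9.3590) = 10^3.74360 = 5541.2.

L₁/L₂ = 5540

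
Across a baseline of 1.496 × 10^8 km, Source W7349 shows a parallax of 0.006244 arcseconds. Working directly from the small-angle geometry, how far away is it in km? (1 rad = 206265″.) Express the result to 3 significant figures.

4.94 × 10^15 km

θ = 0.006244″ = 0.006244/206265 = 3.0272 × 10^-8 rad.
d = B/θ = (1.496 × 10^8) / (3.0272 × 10^-8) = 4.9419 × 10^15 km.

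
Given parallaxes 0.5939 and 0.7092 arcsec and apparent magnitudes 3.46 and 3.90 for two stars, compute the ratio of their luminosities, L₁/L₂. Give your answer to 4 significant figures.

d₁ = 1/p₁ = 1/0.5939″ = 1.6838 pc; d₂ = 1/p₂ = 1/0.7092″ = 1.41 pc.
M₁ = m₁ − 5 log₁₀ d₁ + 5 = 3.46 − 1.1315 + 5 = 7.3285.
M₂ = 3.90 − 0.7461 + 5 = 8.1539.
L₁/L₂ = 10^(0.4(M₂ − M₁)) = 10^(0.4 × 0.8254) = 10^0.33016 = 2.1387.

L₁/L₂ = 2.139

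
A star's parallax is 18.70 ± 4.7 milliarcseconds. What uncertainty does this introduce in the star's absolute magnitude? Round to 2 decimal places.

σ_M = 0.55 mag

M = m − 5 log₁₀ d + 5 = m + 5 log₁₀ p + 5, so ∂M/∂p = 5/(p ln 10).
σ_M = (5/ln 10) · (σ_p/p) = 2.1715 × 4.7/18.70 = 2.1715 × 0.25134 = 0.54578.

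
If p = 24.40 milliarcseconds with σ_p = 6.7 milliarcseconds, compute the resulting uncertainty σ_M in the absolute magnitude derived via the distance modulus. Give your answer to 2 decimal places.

M = m − 5 log₁₀ d + 5 = m + 5 log₁₀ p + 5, so ∂M/∂p = 5/(p ln 10).
σ_M = (5/ln 10) · (σ_p/p) = 2.1715 × 6.7/24.40 = 2.1715 × 0.27459 = 0.59627.

σ_M = 0.60 mag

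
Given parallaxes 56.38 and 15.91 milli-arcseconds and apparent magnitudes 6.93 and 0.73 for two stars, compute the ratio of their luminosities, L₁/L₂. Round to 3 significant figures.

d₁ = 1/p₁ = 1/0.05638″ = 17.737 pc; d₂ = 1/p₂ = 1/0.01591″ = 62.854 pc.
M₁ = m₁ − 5 log₁₀ d₁ + 5 = 6.93 − 6.2444 + 5 = 5.6856.
M₂ = 0.73 − 8.9917 + 5 = -3.2617.
L₁/L₂ = 10^(0.4(M₂ − M₁)) = 10^(0.4 × (-8.9473)) = 10^(-3.57892) = 0.00026368.

L₁/L₂ = 0.000264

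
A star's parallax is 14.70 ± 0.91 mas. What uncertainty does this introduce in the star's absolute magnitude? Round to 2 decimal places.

M = m − 5 log₁₀ d + 5 = m + 5 log₁₀ p + 5, so ∂M/∂p = 5/(p ln 10).
σ_M = (5/ln 10) · (σ_p/p) = 2.1715 × 0.91/14.70 = 2.1715 × 0.061905 = 0.13443.

σ_M = 0.13 mag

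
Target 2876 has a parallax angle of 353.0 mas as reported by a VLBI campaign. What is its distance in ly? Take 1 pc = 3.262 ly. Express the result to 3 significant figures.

p = 353.0 mas = 0.3530 arcsec.
d = 1/p = 1/0.3530 = 2.8329 pc.
In light-years: 2.8329 × 3.262 = 9.2409 ly.

9.24 ly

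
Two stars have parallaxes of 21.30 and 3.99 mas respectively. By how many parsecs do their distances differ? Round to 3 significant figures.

204 pc

d_A = 1/0.02130″ = 46.948 pc; d_B = 1/0.003990″ = 250.63 pc.
|d_B − d_A| = |250.63 − 46.948| = 203.68 pc.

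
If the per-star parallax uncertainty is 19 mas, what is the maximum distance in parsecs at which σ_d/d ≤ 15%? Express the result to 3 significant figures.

7.89 pc

σ_d/d = σ_p/p, so the condition is σ_p/p ≤ 0.15, i.e. p ≥ σ_p/0.15.
p_min = 19/0.15 = 126.67 mas = 0.12667 arcsec.
d_max = 1/p_min = 1/0.12667 = 7.8945 pc.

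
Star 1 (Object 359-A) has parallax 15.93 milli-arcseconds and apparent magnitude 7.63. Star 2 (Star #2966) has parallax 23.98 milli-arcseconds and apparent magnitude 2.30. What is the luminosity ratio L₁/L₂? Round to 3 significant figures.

L₁/L₂ = 0.0167

d₁ = 1/p₁ = 1/0.01593″ = 62.775 pc; d₂ = 1/p₂ = 1/0.02398″ = 41.701 pc.
M₁ = m₁ − 5 log₁₀ d₁ + 5 = 7.63 − 8.9889 + 5 = 3.6411.
M₂ = 2.30 − 8.1007 + 5 = -0.8007.
L₁/L₂ = 10^(0.4(M₂ − M₁)) = 10^(0.4 × (-4.4418)) = 10^(-1.77672) = 0.016722.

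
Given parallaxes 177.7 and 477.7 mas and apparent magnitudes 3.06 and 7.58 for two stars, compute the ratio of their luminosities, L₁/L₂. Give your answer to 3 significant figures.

d₁ = 1/p₁ = 1/0.1777″ = 5.6275 pc; d₂ = 1/p₂ = 1/0.4777″ = 2.0934 pc.
M₁ = m₁ − 5 log₁₀ d₁ + 5 = 3.06 − 3.7516 + 5 = 4.3084.
M₂ = 7.58 − 1.6043 + 5 = 10.9757.
L₁/L₂ = 10^(0.4(M₂ − M₁)) = 10^(0.4 × 6.6673) = 10^2.66692 = 464.43.

L₁/L₂ = 464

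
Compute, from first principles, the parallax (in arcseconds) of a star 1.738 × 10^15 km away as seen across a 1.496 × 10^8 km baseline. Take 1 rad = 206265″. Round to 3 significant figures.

θ ≈ B/d = (1.496 × 10^8) / (1.738 × 10^15) = 8.6076 × 10^-8 rad.
In arcseconds: 8.6076 × 10^-8 × 206265 = 0.017754″.

0.0178 arcsec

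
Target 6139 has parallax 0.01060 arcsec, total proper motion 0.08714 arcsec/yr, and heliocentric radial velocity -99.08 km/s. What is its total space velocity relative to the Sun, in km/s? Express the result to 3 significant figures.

106 km/s

d = 1/p = 1/0.01060″ = 94.34 pc.
v_t = 4.740 μ d = 4.740 × 0.08714 × 94.34 = 38.967 km/s.
v = √(v_r² + v_t²) = √((-99.08)² + 38.967²) = √11335.3 = 106.47 km/s.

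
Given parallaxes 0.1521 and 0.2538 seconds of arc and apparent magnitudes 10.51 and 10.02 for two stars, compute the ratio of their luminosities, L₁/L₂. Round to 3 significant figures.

L₁/L₂ = 1.77

d₁ = 1/p₁ = 1/0.1521″ = 6.5746 pc; d₂ = 1/p₂ = 1/0.2538″ = 3.9401 pc.
M₁ = m₁ − 5 log₁₀ d₁ + 5 = 10.51 − 4.0893 + 5 = 11.4207.
M₂ = 10.02 − 2.9775 + 5 = 12.0425.
L₁/L₂ = 10^(0.4(M₂ − M₁)) = 10^(0.4 × 0.6218) = 10^0.24872 = 1.773.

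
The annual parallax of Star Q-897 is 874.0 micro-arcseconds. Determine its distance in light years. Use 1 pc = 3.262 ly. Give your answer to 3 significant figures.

p = 874.0 micro-arcseconds = 0.0008740 arcsec.
d = 1/p = 1/0.0008740 = 1144.2 pc.
In light-years: 1144.2 × 3.262 = 3732.4 ly.

3730 light years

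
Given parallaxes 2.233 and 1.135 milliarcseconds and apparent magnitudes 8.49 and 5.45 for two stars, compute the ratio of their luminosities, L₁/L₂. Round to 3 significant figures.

d₁ = 1/p₁ = 1/0.002233″ = 447.83 pc; d₂ = 1/p₂ = 1/0.001135″ = 881.06 pc.
M₁ = m₁ − 5 log₁₀ d₁ + 5 = 8.49 − 13.2556 + 5 = 0.2344.
M₂ = 5.45 − 14.7250 + 5 = -4.2750.
L₁/L₂ = 10^(0.4(M₂ − M₁)) = 10^(0.4 × (-4.5094)) = 10^(-1.80376) = 0.015712.

L₁/L₂ = 0.0157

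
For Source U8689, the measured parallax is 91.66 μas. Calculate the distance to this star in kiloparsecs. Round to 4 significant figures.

10.91 kpc

p = 91.66 μas = 0.00009166 arcsec.
d = 1/p = 1/0.00009166 = 10910 pc.
= 10.91 kpc.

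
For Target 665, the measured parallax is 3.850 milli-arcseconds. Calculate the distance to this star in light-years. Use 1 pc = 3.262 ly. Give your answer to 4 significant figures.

p = 3.850 milli-arcseconds = 0.003850 arcsec.
d = 1/p = 1/0.003850 = 259.74 pc.
In light-years: 259.74 × 3.262 = 847.27 ly.

847.3 light years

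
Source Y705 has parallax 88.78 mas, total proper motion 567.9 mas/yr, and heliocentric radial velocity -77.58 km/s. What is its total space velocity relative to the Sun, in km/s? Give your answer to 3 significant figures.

d = 1/p = 1/0.08878″ = 11.264 pc.
μ = 567.9 mas/yr = 0.5679 ″/yr.
v_t = 4.740 μ d = 4.740 × 0.5679 × 11.264 = 30.321 km/s.
v = √(v_r² + v_t²) = √((-77.58)² + 30.321²) = √6938.02 = 83.295 km/s.

83.3 km/s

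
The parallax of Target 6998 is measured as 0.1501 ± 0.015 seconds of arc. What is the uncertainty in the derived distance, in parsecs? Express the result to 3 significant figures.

d = 1/p, so σ_d = σ_p / p².
σ_d = 0.0150 / (0.1501)² = 0.0150 / 0.02253 = 0.66578 pc.

0.666 pc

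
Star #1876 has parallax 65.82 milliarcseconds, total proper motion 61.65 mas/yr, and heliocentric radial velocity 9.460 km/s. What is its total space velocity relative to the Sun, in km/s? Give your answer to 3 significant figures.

10.5 km/s

d = 1/p = 1/0.06582″ = 15.193 pc.
μ = 61.65 mas/yr = 0.06165 ″/yr.
v_t = 4.740 μ d = 4.740 × 0.06165 × 15.193 = 4.4397 km/s.
v = √(v_r² + v_t²) = √(9.460² + 4.4397²) = √109.203 = 10.45 km/s.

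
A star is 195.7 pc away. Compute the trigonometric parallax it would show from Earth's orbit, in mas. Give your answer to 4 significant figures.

p = 1/d = 1/195.7 = 0.0051099 arcsec.
= 0.0051099 × 1000 = 5.1099 mas.

5.110 mas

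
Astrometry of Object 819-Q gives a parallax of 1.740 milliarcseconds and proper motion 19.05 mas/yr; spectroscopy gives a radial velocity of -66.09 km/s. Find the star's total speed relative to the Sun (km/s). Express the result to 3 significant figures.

d = 1/p = 1/0.001740″ = 574.71 pc.
μ = 19.05 mas/yr = 0.01905 ″/yr.
v_t = 4.740 μ d = 4.740 × 0.01905 × 574.71 = 51.895 km/s.
v = √(v_r² + v_t²) = √((-66.09)² + 51.895²) = √7060.98 = 84.03 km/s.

84.0 km/s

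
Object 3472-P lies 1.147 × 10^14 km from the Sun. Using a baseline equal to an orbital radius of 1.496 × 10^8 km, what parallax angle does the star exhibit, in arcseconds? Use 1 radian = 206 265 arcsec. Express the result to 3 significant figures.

θ ≈ B/d = (1.496 × 10^8) / (1.147 × 10^14) = 1.3043 × 10^-6 rad.
In arcseconds: 1.3043 × 10^-6 × 206265 = 0.26903″.

0.269 arcsec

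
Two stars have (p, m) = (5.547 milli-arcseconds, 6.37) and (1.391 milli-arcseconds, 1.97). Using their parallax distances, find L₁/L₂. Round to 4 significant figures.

L₁/L₂ = 0.001093

d₁ = 1/p₁ = 1/0.005547″ = 180.28 pc; d₂ = 1/p₂ = 1/0.001391″ = 718.91 pc.
M₁ = m₁ − 5 log₁₀ d₁ + 5 = 6.37 − 11.2797 + 5 = 0.0903.
M₂ = 1.97 − 14.2834 + 5 = -7.3134.
L₁/L₂ = 10^(0.4(M₂ − M₁)) = 10^(0.4 × (-7.4037)) = 10^(-2.96148) = 0.0010927.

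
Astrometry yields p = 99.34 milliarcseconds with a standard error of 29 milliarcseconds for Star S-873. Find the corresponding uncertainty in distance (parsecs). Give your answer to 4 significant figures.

d = 1/p, so σ_d = σ_p / p².
σ_d = 0.0290 / (0.09934)² = 0.0290 / 0.0098684 = 2.9387 pc.

2.939 pc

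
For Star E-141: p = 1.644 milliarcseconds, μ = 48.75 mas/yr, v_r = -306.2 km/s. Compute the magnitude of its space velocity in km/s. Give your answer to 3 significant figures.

337 km/s

d = 1/p = 1/0.001644″ = 608.27 pc.
μ = 48.75 mas/yr = 0.04875 ″/yr.
v_t = 4.740 μ d = 4.740 × 0.04875 × 608.27 = 140.56 km/s.
v = √(v_r² + v_t²) = √((-306.2)² + 140.56²) = √113516 = 336.92 km/s.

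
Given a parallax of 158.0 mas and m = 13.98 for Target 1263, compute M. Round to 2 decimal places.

d = 1/p = 1/0.1580″ = 6.3291 pc.
m − M = 5 log₁₀(6.3291) − 5 = 4.0067 − 5 = -0.9933.
M = m − (m − M) = 13.98 − (-0.9933) = 14.97.

M = 14.97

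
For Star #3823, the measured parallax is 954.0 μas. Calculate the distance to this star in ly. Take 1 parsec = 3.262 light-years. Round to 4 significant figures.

3419 ly

p = 954.0 μas = 0.0009540 arcsec.
d = 1/p = 1/0.0009540 = 1048.2 pc.
In light-years: 1048.2 × 3.262 = 3419.2 ly.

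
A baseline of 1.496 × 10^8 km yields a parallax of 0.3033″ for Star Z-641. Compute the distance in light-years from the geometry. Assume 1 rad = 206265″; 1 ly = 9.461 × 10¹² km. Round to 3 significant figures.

θ = 0.3033″ = 0.3033/206265 = 1.4704 × 10^-6 rad.
d = B/θ = (1.496 × 10^8) / (1.4704 × 10^-6) = 1.0174 × 10^14 km = (1.0174 × 10^14) / (9.461 × 10^12) ly = 10.754 ly.

10.8 ly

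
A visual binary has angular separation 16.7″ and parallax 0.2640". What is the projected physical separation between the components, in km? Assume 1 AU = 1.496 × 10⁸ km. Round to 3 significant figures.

d = 1/p = 1/0.2640″ = 3.7879 pc.
At distance d (pc), an angle of θ arcsec spans θ·d AU: s = 16.7 × 3.7879 = 63.258 AU.
= 63.258 × 1.496 × 10⁸ km = 9.4634 × 10^9 km.

9.46 × 10^9 km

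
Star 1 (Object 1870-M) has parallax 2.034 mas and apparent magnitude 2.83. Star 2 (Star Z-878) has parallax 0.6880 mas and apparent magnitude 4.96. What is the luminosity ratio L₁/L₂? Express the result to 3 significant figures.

L₁/L₂ = 0.814

d₁ = 1/p₁ = 1/0.002034″ = 491.64 pc; d₂ = 1/p₂ = 1/0.0006880″ = 1453.5 pc.
M₁ = m₁ − 5 log₁₀ d₁ + 5 = 2.83 − 13.4582 + 5 = -5.6282.
M₂ = 4.96 − 15.8121 + 5 = -5.8521.
L₁/L₂ = 10^(0.4(M₂ − M₁)) = 10^(0.4 × (-0.2239)) = 10^(-0.08956) = 0.81365.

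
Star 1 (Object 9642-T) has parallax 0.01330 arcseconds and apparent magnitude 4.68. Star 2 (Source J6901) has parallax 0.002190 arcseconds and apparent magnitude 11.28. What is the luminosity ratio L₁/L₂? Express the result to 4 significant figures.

d₁ = 1/p₁ = 1/0.01330″ = 75.188 pc; d₂ = 1/p₂ = 1/0.002190″ = 456.62 pc.
M₁ = m₁ − 5 log₁₀ d₁ + 5 = 4.68 − 9.3807 + 5 = 0.2993.
M₂ = 11.28 − 13.2978 + 5 = 2.9822.
L₁/L₂ = 10^(0.4(M₂ − M₁)) = 10^(0.4 × 2.6829) = 10^1.07316 = 11.835.

L₁/L₂ = 11.84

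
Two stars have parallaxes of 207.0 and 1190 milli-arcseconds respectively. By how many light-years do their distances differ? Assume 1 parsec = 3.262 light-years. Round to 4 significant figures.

d_A = 1/0.2070″ = 4.8309 pc; d_B = 1/1.190″ = 0.84034 pc.
|d_B − d_A| = |0.84034 − 4.8309| = 3.9906 pc = 3.9906 × 3.262 ly = 13.017 ly.

13.02 ly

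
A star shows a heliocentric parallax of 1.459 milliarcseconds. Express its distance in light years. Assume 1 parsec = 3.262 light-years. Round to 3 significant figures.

p = 1.459 milliarcseconds = 0.001459 arcsec.
d = 1/p = 1/0.001459 = 685.4 pc.
In light-years: 685.4 × 3.262 = 2235.8 ly.

2240 light years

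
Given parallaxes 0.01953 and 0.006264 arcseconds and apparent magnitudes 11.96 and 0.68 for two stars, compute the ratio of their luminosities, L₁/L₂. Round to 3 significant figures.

d₁ = 1/p₁ = 1/0.01953″ = 51.203 pc; d₂ = 1/p₂ = 1/0.006264″ = 159.64 pc.
M₁ = m₁ − 5 log₁₀ d₁ + 5 = 11.96 − 8.5465 + 5 = 8.4135.
M₂ = 0.68 − 11.0157 + 5 = -5.3357.
L₁/L₂ = 10^(0.4(M₂ − M₁)) = 10^(0.4 × (-13.7492)) = 10^(-5.49968) = 0.0000031646.

L₁/L₂ = 3.16 × 10^-6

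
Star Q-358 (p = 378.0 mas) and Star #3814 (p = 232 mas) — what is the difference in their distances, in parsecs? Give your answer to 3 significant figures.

d_A = 1/0.3780″ = 2.6455 pc; d_B = 1/0.2320″ = 4.3103 pc.
|d_B − d_A| = |4.3103 − 2.6455| = 1.6648 pc.

1.66 pc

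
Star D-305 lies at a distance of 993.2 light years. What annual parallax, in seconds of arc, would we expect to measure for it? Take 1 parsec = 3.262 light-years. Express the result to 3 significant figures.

0.00328 arcsec

d = 993.2 ly ÷ 3.262 = 304.48 pc.
p = 1/d = 1/304.48 = 0.0032843 arcsec.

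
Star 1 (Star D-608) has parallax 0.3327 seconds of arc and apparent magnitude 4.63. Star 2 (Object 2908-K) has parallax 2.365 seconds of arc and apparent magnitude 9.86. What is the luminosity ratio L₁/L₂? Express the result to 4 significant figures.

d₁ = 1/p₁ = 1/0.3327″ = 3.0057 pc; d₂ = 1/p₂ = 1/2.365″ = 0.42283 pc.
M₁ = m₁ − 5 log₁₀ d₁ + 5 = 4.63 − 2.3897 + 5 = 7.2403.
M₂ = 9.86 − (-1.8692) + 5 = 16.7292.
L₁/L₂ = 10^(0.4(M₂ − M₁)) = 10^(0.4 × 9.4889) = 10^3.79556 = 6245.4.

L₁/L₂ = 6245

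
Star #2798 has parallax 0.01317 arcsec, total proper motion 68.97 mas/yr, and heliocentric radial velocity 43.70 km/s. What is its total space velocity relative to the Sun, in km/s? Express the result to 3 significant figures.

50.3 km/s

d = 1/p = 1/0.01317″ = 75.93 pc.
μ = 68.97 mas/yr = 0.06897 ″/yr.
v_t = 4.740 μ d = 4.740 × 0.06897 × 75.93 = 24.823 km/s.
v = √(v_r² + v_t²) = √(43.70² + 24.823²) = √2525.87 = 50.258 km/s.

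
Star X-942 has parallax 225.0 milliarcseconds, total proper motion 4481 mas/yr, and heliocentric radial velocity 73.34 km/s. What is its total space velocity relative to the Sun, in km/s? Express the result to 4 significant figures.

d = 1/p = 1/0.2250″ = 4.4444 pc.
μ = 4481 mas/yr = 4.481 ″/yr.
v_t = 4.740 μ d = 4.740 × 4.481 × 4.4444 = 94.399 km/s.
v = √(v_r² + v_t²) = √(73.34² + 94.399²) = √14289.9 = 119.54 km/s.

119.5 km/s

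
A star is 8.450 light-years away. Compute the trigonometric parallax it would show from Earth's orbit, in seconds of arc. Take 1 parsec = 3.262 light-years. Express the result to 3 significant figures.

0.386 arcsec

d = 8.450 ly ÷ 3.262 = 2.5904 pc.
p = 1/d = 1/2.5904 = 0.38604 arcsec.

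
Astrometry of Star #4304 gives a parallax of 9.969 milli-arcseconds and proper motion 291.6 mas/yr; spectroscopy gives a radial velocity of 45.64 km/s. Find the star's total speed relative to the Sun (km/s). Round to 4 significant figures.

d = 1/p = 1/0.009969″ = 100.31 pc.
μ = 291.6 mas/yr = 0.2916 ″/yr.
v_t = 4.740 μ d = 4.740 × 0.2916 × 100.31 = 138.65 km/s.
v = √(v_r² + v_t²) = √(45.64² + 138.65²) = √21306.8 = 145.97 km/s.

146.0 km/s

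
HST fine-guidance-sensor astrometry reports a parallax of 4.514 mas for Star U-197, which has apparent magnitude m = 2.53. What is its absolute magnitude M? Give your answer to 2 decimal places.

d = 1/p = 1/0.004514″ = 221.53 pc.
m − M = 5 log₁₀(221.53) − 5 = 11.7272 − 5 = 6.7272.
M = m − (m − M) = 2.53 − 6.7272 = -4.20.

M = -4.20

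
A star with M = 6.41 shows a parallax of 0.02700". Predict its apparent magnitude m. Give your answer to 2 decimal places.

d = 1/p = 1/0.02700″ = 37.037 pc.
m − M = 5 log₁₀ d − 5 = 5 log₁₀(37.037) − 5 = 7.8432 − 5 = 2.8432.
m = M + (m − M) = 6.41 + 2.8432 = 9.25.

m = 9.25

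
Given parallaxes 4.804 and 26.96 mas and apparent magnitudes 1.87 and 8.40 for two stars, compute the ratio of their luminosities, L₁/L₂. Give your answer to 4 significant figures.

d₁ = 1/p₁ = 1/0.004804″ = 208.16 pc; d₂ = 1/p₂ = 1/0.02696″ = 37.092 pc.
M₁ = m₁ − 5 log₁₀ d₁ + 5 = 1.87 − 11.5920 + 5 = -4.7220.
M₂ = 8.40 − 7.8464 + 5 = 5.5536.
L₁/L₂ = 10^(0.4(M₂ − M₁)) = 10^(0.4 × 10.2756) = 10^4.11024 = 12890.

L₁/L₂ = 12890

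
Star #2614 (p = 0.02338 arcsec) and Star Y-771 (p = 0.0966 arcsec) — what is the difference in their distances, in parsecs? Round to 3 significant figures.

32.4 pc

d_A = 1/0.02338″ = 42.772 pc; d_B = 1/0.09660″ = 10.352 pc.
|d_B − d_A| = |10.352 − 42.772| = 32.42 pc.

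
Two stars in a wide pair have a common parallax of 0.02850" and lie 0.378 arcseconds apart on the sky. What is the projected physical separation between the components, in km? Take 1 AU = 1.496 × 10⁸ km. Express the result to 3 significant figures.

d = 1/p = 1/0.02850″ = 35.088 pc.
At distance d (pc), an angle of θ arcsec spans θ·d AU: s = 0.378 × 35.088 = 13.263 AU.
= 13.263 × 1.496 × 10⁸ km = 1.9841 × 10^9 km.

1.98 × 10^9 km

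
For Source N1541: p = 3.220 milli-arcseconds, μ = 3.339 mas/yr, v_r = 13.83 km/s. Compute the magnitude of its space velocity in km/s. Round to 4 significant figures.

14.68 km/s

d = 1/p = 1/0.003220″ = 310.56 pc.
μ = 3.339 mas/yr = 0.003339 ″/yr.
v_t = 4.740 μ d = 4.740 × 0.003339 × 310.56 = 4.9152 km/s.
v = √(v_r² + v_t²) = √(13.83² + 4.9152²) = √215.428 = 14.677 km/s.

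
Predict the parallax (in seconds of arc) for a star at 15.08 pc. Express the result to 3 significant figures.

p = 1/d = 1/15.08 = 0.066313 arcsec.

0.0663 arcsec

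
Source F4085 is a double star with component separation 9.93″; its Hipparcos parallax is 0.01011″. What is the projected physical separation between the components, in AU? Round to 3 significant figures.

d = 1/p = 1/0.01011″ = 98.912 pc.
At distance d (pc), an angle of θ arcsec spans θ·d AU: s = 9.93 × 98.912 = 982.2 AU.

982 AU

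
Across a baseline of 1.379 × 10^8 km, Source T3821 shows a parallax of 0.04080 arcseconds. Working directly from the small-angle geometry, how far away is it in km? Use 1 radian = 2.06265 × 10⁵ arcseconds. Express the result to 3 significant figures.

6.97 × 10^14 km

θ = 0.04080″ = 0.04080/206265 = 1.9780 × 10^-7 rad.
d = B/θ = (1.379 × 10^8) / (1.9780 × 10^-7) = 6.9717 × 10^14 km.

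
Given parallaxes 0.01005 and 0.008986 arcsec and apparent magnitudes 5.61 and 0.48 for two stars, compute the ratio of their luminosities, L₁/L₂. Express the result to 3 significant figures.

L₁/L₂ = 0.00709

d₁ = 1/p₁ = 1/0.01005″ = 99.502 pc; d₂ = 1/p₂ = 1/0.008986″ = 111.28 pc.
M₁ = m₁ − 5 log₁₀ d₁ + 5 = 5.61 − 9.9892 + 5 = 0.6208.
M₂ = 0.48 − 10.2321 + 5 = -4.7521.
L₁/L₂ = 10^(0.4(M₂ − M₁)) = 10^(0.4 × (-5.3729)) = 10^(-2.14916) = 0.0070932.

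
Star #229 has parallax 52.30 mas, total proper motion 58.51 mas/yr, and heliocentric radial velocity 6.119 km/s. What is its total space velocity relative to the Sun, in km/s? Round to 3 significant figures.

d = 1/p = 1/0.05230″ = 19.12 pc.
μ = 58.51 mas/yr = 0.05851 ″/yr.
v_t = 4.740 μ d = 4.740 × 0.05851 × 19.12 = 5.3027 km/s.
v = √(v_r² + v_t²) = √(6.119² + 5.3027²) = √65.5608 = 8.097 km/s.

8.10 km/s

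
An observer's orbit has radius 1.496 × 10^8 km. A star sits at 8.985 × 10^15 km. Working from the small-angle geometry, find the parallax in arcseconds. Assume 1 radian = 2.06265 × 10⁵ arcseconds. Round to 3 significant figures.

0.00343 arcsec

θ ≈ B/d = (1.496 × 10^8) / (8.985 × 10^15) = 1.6650 × 10^-8 rad.
In arcseconds: 1.6650 × 10^-8 × 206265 = 0.0034343″.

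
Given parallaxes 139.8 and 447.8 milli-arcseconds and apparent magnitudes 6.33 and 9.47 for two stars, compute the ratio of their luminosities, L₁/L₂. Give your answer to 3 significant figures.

L₁/L₂ = 185

d₁ = 1/p₁ = 1/0.1398″ = 7.1531 pc; d₂ = 1/p₂ = 1/0.4478″ = 2.2331 pc.
M₁ = m₁ − 5 log₁₀ d₁ + 5 = 6.33 − 4.2725 + 5 = 7.0575.
M₂ = 9.47 − 1.7445 + 5 = 12.7255.
L₁/L₂ = 10^(0.4(M₂ − M₁)) = 10^(0.4 × 5.6680) = 10^2.26720 = 185.01.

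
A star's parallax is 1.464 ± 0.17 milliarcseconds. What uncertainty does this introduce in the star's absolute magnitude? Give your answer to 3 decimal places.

M = m − 5 log₁₀ d + 5 = m + 5 log₁₀ p + 5, so ∂M/∂p = 5/(p ln 10).
σ_M = (5/ln 10) · (σ_p/p) = 2.1715 × 0.17/1.464 = 2.1715 × 0.11612 = 0.25215.

σ_M = 0.252 mag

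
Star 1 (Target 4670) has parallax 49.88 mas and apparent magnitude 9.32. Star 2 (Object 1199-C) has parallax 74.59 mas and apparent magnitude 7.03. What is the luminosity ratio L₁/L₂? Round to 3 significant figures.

L₁/L₂ = 0.271

d₁ = 1/p₁ = 1/0.04988″ = 20.048 pc; d₂ = 1/p₂ = 1/0.07459″ = 13.407 pc.
M₁ = m₁ − 5 log₁₀ d₁ + 5 = 9.32 − 6.5104 + 5 = 7.8096.
M₂ = 7.03 − 5.6367 + 5 = 6.3933.
L₁/L₂ = 10^(0.4(M₂ − M₁)) = 10^(0.4 × (-1.4163)) = 10^(-0.56652) = 0.27132.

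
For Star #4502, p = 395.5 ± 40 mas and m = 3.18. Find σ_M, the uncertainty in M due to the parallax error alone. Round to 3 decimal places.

σ_M = 0.220 mag

M = m − 5 log₁₀ d + 5 = m + 5 log₁₀ p + 5, so ∂M/∂p = 5/(p ln 10).
σ_M = (5/ln 10) · (σ_p/p) = 2.1715 × 40/395.5 = 2.1715 × 0.10114 = 0.21963.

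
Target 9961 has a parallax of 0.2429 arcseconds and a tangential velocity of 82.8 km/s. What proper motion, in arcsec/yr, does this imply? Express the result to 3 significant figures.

d = 1/p = 1/0.2429″ = 4.1169 pc.
μ = v_t / (4.74 d) = 82.8 / (4.74 × 4.1169) = 82.8 / 19.514 = 4.2431 ″/yr.

4.24 arcsec/yr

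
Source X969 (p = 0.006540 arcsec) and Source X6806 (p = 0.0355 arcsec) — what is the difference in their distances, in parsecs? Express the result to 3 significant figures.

125 pc

d_A = 1/0.006540″ = 152.91 pc; d_B = 1/0.03550″ = 28.169 pc.
|d_B − d_A| = |28.169 − 152.91| = 124.74 pc.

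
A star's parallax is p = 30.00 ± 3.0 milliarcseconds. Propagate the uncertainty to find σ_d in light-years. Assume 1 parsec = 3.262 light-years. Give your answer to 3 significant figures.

d = 1/p, so σ_d = σ_p / p².
σ_d = 0.00300 / (0.03000)² = 0.00300 / 0.0009 = 3.3333 pc = 3.3333 × 3.262 ly = 10.873 ly.

10.9 ly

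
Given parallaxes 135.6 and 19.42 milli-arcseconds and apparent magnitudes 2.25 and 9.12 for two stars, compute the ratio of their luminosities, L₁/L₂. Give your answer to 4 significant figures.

L₁/L₂ = 11.48

d₁ = 1/p₁ = 1/0.1356″ = 7.3746 pc; d₂ = 1/p₂ = 1/0.01942″ = 51.493 pc.
M₁ = m₁ − 5 log₁₀ d₁ + 5 = 2.25 − 4.3387 + 5 = 2.9113.
M₂ = 9.12 − 8.5587 + 5 = 5.5613.
L₁/L₂ = 10^(0.4(M₂ − M₁)) = 10^(0.4 × 2.6500) = 10^1.06000 = 11.482.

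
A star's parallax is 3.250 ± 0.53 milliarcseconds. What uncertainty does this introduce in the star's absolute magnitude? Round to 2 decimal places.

σ_M = 0.35 mag

M = m − 5 log₁₀ d + 5 = m + 5 log₁₀ p + 5, so ∂M/∂p = 5/(p ln 10).
σ_M = (5/ln 10) · (σ_p/p) = 2.1715 × 0.53/3.250 = 2.1715 × 0.16308 = 0.35413.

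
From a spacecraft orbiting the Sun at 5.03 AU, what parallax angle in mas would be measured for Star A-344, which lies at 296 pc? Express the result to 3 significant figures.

p (arcsec) = B (AU) / d (pc).
p = 5.03 / 296 = 0.016993 arcsec = 16.993 mas.

17.0 mas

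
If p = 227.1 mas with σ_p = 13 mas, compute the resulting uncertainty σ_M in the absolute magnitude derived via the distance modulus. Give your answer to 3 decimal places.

σ_M = 0.124 mag

M = m − 5 log₁₀ d + 5 = m + 5 log₁₀ p + 5, so ∂M/∂p = 5/(p ln 10).
σ_M = (5/ln 10) · (σ_p/p) = 2.1715 × 13/227.1 = 2.1715 × 0.057244 = 0.12431.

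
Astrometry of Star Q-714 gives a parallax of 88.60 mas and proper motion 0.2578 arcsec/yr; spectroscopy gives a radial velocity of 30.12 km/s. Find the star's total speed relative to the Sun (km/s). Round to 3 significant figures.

d = 1/p = 1/0.08860″ = 11.287 pc.
v_t = 4.740 μ d = 4.740 × 0.2578 × 11.287 = 13.792 km/s.
v = √(v_r² + v_t²) = √(30.12² + 13.792²) = √1097.43 = 33.127 km/s.

33.1 km/s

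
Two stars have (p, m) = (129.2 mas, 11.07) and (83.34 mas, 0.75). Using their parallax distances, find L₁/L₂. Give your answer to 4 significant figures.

L₁/L₂ = 3.099 × 10^-5

d₁ = 1/p₁ = 1/0.1292″ = 7.7399 pc; d₂ = 1/p₂ = 1/0.08334″ = 11.999 pc.
M₁ = m₁ − 5 log₁₀ d₁ + 5 = 11.07 − 4.4437 + 5 = 11.6263.
M₂ = 0.75 − 5.3957 + 5 = 0.3543.
L₁/L₂ = 10^(0.4(M₂ − M₁)) = 10^(0.4 × (-11.2720)) = 10^(-4.50880) = 0.000030988.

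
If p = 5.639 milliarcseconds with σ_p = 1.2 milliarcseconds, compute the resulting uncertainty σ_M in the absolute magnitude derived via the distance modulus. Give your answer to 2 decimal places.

M = m − 5 log₁₀ d + 5 = m + 5 log₁₀ p + 5, so ∂M/∂p = 5/(p ln 10).
σ_M = (5/ln 10) · (σ_p/p) = 2.1715 × 1.2/5.639 = 2.1715 × 0.2128 = 0.4621.

σ_M = 0.46 mag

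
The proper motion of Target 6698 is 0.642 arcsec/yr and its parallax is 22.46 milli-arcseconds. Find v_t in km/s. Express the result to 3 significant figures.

d = 1/p = 1/0.02246″ = 44.524 pc.
v_t = 4.74 × μ × d = 4.74 × 0.642 × 44.524 = 135.49 km/s.

135 km/s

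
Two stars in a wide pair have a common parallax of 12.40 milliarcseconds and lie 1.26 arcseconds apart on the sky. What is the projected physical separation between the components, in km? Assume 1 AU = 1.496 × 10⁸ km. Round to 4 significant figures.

d = 1/p = 1/0.01240″ = 80.645 pc.
At distance d (pc), an angle of θ arcsec spans θ·d AU: s = 1.26 × 80.645 = 101.61 AU.
= 101.61 × 1.496 × 10⁸ km = 1.5201 × 10^10 km.

1.520 × 10^10 km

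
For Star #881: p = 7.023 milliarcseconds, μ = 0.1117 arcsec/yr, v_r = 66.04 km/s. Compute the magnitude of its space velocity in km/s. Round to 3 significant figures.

d = 1/p = 1/0.007023″ = 142.39 pc.
v_t = 4.740 μ d = 4.740 × 0.1117 × 142.39 = 75.39 km/s.
v = √(v_r² + v_t²) = √(66.04² + 75.39²) = √10044.9 = 100.22 km/s.

100 km/s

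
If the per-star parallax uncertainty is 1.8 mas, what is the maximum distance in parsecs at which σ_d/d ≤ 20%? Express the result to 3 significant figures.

σ_d/d = σ_p/p, so the condition is σ_p/p ≤ 0.20, i.e. p ≥ σ_p/0.20.
p_min = 1.8/0.20 = 9 mas = 0.009 arcsec.
d_max = 1/p_min = 1/0.009 = 111.11 pc.

111 pc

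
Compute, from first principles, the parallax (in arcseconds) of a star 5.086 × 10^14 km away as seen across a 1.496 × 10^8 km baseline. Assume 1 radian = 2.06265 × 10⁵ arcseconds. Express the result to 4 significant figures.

θ ≈ B/d = (1.496 × 10^8) / (5.086 × 10^14) = 2.9414 × 10^-7 rad.
In arcseconds: 2.9414 × 10^-7 × 206265 = 0.060671″.

0.06067 arcsec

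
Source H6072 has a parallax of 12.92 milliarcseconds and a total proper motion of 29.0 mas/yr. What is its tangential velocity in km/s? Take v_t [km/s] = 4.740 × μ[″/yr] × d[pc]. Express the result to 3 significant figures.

d = 1/p = 1/0.01292″ = 77.399 pc.
μ = 29.0 mas/yr = 0.0290 ″/yr.
v_t = 4.74 × μ × d = 4.74 × 0.0290 × 77.399 = 10.639 km/s.

10.6 km/s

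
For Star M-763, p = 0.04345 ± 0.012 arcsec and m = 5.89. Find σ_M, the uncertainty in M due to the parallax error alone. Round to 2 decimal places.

M = m − 5 log₁₀ d + 5 = m + 5 log₁₀ p + 5, so ∂M/∂p = 5/(p ln 10).
σ_M = (5/ln 10) · (σ_p/p) = 2.1715 × 0.012/0.04345 = 2.1715 × 0.27618 = 0.59972.

σ_M = 0.60 mag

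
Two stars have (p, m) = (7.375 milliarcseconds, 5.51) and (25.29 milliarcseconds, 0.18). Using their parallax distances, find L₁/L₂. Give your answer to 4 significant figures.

d₁ = 1/p₁ = 1/0.007375″ = 135.59 pc; d₂ = 1/p₂ = 1/0.02529″ = 39.541 pc.
M₁ = m₁ − 5 log₁₀ d₁ + 5 = 5.51 − 10.6611 + 5 = -0.1511.
M₂ = 0.18 − 7.9852 + 5 = -2.8052.
L₁/L₂ = 10^(0.4(M₂ − M₁)) = 10^(0.4 × (-2.6541)) = 10^(-1.06164) = 0.086768.

L₁/L₂ = 0.08677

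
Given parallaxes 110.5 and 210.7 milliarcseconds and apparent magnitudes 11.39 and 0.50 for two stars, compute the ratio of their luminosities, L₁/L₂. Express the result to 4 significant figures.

L₁/L₂ = 0.0001602

d₁ = 1/p₁ = 1/0.1105″ = 9.0498 pc; d₂ = 1/p₂ = 1/0.2107″ = 4.7461 pc.
M₁ = m₁ − 5 log₁₀ d₁ + 5 = 11.39 − 4.7832 + 5 = 11.6068.
M₂ = 0.50 − 3.3817 + 5 = 2.1183.
L₁/L₂ = 10^(0.4(M₂ − M₁)) = 10^(0.4 × (-9.4885)) = 10^(-3.79540) = 0.00016018.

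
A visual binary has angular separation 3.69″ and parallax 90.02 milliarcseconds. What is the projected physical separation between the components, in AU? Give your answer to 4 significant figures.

40.99 AU

d = 1/p = 1/0.09002″ = 11.109 pc.
At distance d (pc), an angle of θ arcsec spans θ·d AU: s = 3.69 × 11.109 = 40.992 AU.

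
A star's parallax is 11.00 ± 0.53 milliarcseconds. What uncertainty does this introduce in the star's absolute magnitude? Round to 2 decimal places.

σ_M = 0.10 mag

M = m − 5 log₁₀ d + 5 = m + 5 log₁₀ p + 5, so ∂M/∂p = 5/(p ln 10).
σ_M = (5/ln 10) · (σ_p/p) = 2.1715 × 0.53/11.00 = 2.1715 × 0.048182 = 0.10463.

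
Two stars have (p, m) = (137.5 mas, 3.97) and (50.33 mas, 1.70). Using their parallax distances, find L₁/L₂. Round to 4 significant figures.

d₁ = 1/p₁ = 1/0.1375″ = 7.2727 pc; d₂ = 1/p₂ = 1/0.05033″ = 19.869 pc.
M₁ = m₁ − 5 log₁₀ d₁ + 5 = 3.97 − 4.3085 + 5 = 4.6615.
M₂ = 1.70 − 6.4909 + 5 = 0.2091.
L₁/L₂ = 10^(0.4(M₂ − M₁)) = 10^(0.4 × (-4.4524)) = 10^(-1.78096) = 0.016559.

L₁/L₂ = 0.01656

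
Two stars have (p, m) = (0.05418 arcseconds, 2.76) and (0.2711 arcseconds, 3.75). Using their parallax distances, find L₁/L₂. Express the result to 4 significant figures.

d₁ = 1/p₁ = 1/0.05418″ = 18.457 pc; d₂ = 1/p₂ = 1/0.2711″ = 3.6887 pc.
M₁ = m₁ − 5 log₁₀ d₁ + 5 = 2.76 − 6.3308 + 5 = 1.4292.
M₂ = 3.75 − 2.8344 + 5 = 5.9156.
L₁/L₂ = 10^(0.4(M₂ − M₁)) = 10^(0.4 × 4.4864) = 10^1.79456 = 62.31.

L₁/L₂ = 62.31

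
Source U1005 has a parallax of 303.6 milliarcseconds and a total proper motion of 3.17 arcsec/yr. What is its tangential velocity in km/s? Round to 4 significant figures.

d = 1/p = 1/0.3036″ = 3.2938 pc.
v_t = 4.74 × μ × d = 4.74 × 3.17 × 3.2938 = 49.492 km/s.

49.49 km/s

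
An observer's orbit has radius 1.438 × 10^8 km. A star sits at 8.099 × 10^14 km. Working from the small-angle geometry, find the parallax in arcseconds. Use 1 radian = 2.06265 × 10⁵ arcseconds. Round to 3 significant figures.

0.0366 arcsec

θ ≈ B/d = (1.438 × 10^8) / (8.099 × 10^14) = 1.7755 × 10^-7 rad.
In arcseconds: 1.7755 × 10^-7 × 206265 = 0.036622″.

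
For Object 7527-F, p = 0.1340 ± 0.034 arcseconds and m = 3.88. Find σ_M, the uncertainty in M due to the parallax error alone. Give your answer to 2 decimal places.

M = m − 5 log₁₀ d + 5 = m + 5 log₁₀ p + 5, so ∂M/∂p = 5/(p ln 10).
σ_M = (5/ln 10) · (σ_p/p) = 2.1715 × 0.034/0.1340 = 2.1715 × 0.25373 = 0.55097.

σ_M = 0.55 mag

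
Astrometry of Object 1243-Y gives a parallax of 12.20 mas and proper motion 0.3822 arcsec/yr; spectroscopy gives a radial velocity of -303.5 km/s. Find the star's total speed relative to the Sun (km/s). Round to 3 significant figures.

d = 1/p = 1/0.01220″ = 81.967 pc.
v_t = 4.740 μ d = 4.740 × 0.3822 × 81.967 = 148.49 km/s.
v = √(v_r² + v_t²) = √((-303.5)² + 148.49²) = √114162 = 337.88 km/s.

338 km/s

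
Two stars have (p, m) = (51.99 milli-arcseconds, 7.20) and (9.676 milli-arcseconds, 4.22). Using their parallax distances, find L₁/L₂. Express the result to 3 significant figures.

d₁ = 1/p₁ = 1/0.05199″ = 19.234 pc; d₂ = 1/p₂ = 1/0.009676″ = 103.35 pc.
M₁ = m₁ − 5 log₁₀ d₁ + 5 = 7.20 − 6.4203 + 5 = 5.7797.
M₂ = 4.22 − 10.0716 + 5 = -0.8516.
L₁/L₂ = 10^(0.4(M₂ − M₁)) = 10^(0.4 × (-6.6313)) = 10^(-2.65252) = 0.0022258.

L₁/L₂ = 0.00223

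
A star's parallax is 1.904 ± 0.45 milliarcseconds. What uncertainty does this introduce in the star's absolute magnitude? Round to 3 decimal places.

σ_M = 0.513 mag

M = m − 5 log₁₀ d + 5 = m + 5 log₁₀ p + 5, so ∂M/∂p = 5/(p ln 10).
σ_M = (5/ln 10) · (σ_p/p) = 2.1715 × 0.45/1.904 = 2.1715 × 0.23634 = 0.51321.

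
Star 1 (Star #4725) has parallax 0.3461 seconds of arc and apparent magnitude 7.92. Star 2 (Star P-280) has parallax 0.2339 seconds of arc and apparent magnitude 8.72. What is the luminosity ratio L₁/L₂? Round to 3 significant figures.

d₁ = 1/p₁ = 1/0.3461″ = 2.8893 pc; d₂ = 1/p₂ = 1/0.2339″ = 4.2753 pc.
M₁ = m₁ − 5 log₁₀ d₁ + 5 = 7.92 − 2.3040 + 5 = 10.6160.
M₂ = 8.72 − 3.1548 + 5 = 10.5652.
L₁/L₂ = 10^(0.4(M₂ − M₁)) = 10^(0.4 × (-0.0508)) = 10^(-0.02032) = 0.95429.

L₁/L₂ = 0.954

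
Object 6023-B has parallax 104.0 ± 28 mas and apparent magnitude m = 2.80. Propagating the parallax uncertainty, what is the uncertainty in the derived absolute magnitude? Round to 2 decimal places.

M = m − 5 log₁₀ d + 5 = m + 5 log₁₀ p + 5, so ∂M/∂p = 5/(p ln 10).
σ_M = (5/ln 10) · (σ_p/p) = 2.1715 × 28/104.0 = 2.1715 × 0.26923 = 0.58463.

σ_M = 0.58 mag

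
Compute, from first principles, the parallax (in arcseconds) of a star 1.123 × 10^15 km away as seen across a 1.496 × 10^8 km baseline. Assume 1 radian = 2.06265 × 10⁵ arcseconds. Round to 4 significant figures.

θ ≈ B/d = (1.496 × 10^8) / (1.123 × 10^15) = 1.3321 × 10^-7 rad.
In arcseconds: 1.3321 × 10^-7 × 206265 = 0.027477″.

0.02748 arcsec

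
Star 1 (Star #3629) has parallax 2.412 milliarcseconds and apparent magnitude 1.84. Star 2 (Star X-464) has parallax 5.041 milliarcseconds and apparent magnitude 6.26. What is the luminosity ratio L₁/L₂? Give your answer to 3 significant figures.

L₁/L₂ = 256

d₁ = 1/p₁ = 1/0.002412″ = 414.59 pc; d₂ = 1/p₂ = 1/0.005041″ = 198.37 pc.
M₁ = m₁ − 5 log₁₀ d₁ + 5 = 1.84 − 13.0881 + 5 = -6.2481.
M₂ = 6.26 − 11.4874 + 5 = -0.2274.
L₁/L₂ = 10^(0.4(M₂ − M₁)) = 10^(0.4 × 6.0207) = 10^2.40828 = 256.02.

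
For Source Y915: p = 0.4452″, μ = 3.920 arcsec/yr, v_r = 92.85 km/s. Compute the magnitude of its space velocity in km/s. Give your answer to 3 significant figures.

d = 1/p = 1/0.4452″ = 2.2462 pc.
v_t = 4.740 μ d = 4.740 × 3.920 × 2.2462 = 41.736 km/s.
v = √(v_r² + v_t²) = √(92.85² + 41.736²) = √10363 = 101.8 km/s.

102 km/s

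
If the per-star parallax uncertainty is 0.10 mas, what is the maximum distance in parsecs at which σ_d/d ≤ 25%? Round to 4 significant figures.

σ_d/d = σ_p/p, so the condition is σ_p/p ≤ 0.25, i.e. p ≥ σ_p/0.25.
p_min = 0.10/0.25 = 0.4 mas = 0.0004 arcsec.
d_max = 1/p_min = 1/0.0004 = 2500 pc.

2500 pc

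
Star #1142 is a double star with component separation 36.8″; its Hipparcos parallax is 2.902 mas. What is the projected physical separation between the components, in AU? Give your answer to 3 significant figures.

12700 AU

d = 1/p = 1/0.002902″ = 344.59 pc.
At distance d (pc), an angle of θ arcsec spans θ·d AU: s = 36.8 × 344.59 = 12681 AU.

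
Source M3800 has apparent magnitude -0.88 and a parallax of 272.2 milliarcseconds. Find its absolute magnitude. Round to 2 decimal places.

M = 1.29

d = 1/p = 1/0.2722″ = 3.6738 pc.
m − M = 5 log₁₀(3.6738) − 5 = 2.8256 − 5 = -2.1744.
M = m − (m − M) = -0.88 − (-2.1744) = 1.29.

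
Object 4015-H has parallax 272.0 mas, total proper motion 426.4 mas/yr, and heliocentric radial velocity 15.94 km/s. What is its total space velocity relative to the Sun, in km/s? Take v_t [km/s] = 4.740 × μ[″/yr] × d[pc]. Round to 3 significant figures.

17.6 km/s

d = 1/p = 1/0.2720″ = 3.6765 pc.
μ = 426.4 mas/yr = 0.4264 ″/yr.
v_t = 4.740 μ d = 4.740 × 0.4264 × 3.6765 = 7.4307 km/s.
v = √(v_r² + v_t²) = √(15.94² + 7.4307²) = √309.299 = 17.587 km/s.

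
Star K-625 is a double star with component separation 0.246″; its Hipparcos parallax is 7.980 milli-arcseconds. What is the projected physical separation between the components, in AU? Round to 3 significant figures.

d = 1/p = 1/0.007980″ = 125.31 pc.
At distance d (pc), an angle of θ arcsec spans θ·d AU: s = 0.246 × 125.31 = 30.826 AU.

30.8 AU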